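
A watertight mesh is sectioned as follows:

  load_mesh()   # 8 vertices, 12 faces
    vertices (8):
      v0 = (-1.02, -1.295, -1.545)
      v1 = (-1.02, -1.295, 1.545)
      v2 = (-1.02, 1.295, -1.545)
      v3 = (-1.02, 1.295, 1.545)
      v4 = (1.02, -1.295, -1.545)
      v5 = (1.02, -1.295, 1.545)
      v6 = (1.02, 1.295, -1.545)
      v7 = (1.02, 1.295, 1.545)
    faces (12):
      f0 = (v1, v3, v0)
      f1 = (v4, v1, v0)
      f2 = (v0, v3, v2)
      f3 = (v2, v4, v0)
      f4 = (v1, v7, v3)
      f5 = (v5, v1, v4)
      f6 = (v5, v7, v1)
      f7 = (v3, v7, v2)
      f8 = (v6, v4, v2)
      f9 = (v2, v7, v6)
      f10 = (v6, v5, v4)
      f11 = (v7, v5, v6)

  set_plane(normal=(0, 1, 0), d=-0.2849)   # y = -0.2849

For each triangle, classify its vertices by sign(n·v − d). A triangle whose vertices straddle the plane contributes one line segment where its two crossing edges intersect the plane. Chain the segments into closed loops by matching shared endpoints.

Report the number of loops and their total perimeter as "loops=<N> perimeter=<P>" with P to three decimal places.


loops=1 perimeter=10.260

Straddling triangles (8 of 12):
  (v1,v3,v0) [-+-] → (-1.02, -0.2849, 1.545)–(-1.02, -0.2849, -0.3399)  len=1.8849
  (v0,v3,v2) [-++] → (-1.02, -0.2849, -0.3399)–(-1.02, -0.2849, -1.545)  len=1.2051
  (v2,v4,v0) [+--] → (0.2244, -0.2849, -1.545)–(-1.02, -0.2849, -1.545)  len=1.2444
  (v1,v7,v3) [-++] → (-0.2244, -0.2849, 1.545)–(-1.02, -0.2849, 1.545)  len=0.7956
  (v5,v7,v1) [-+-] → (1.02, -0.2849, 1.545)–(-0.2244, -0.2849, 1.545)  len=1.2444
  (v6,v4,v2) [+-+] → (1.02, -0.2849, -1.545)–(0.2244, -0.2849, -1.545)  len=0.7956
  (v6,v5,v4) [+--] → (1.02, -0.2849, 0.3399)–(1.02, -0.2849, -1.545)  len=1.8849
  (v7,v5,v6) [+-+] → (1.02, -0.2849, 1.545)–(1.02, -0.2849, 0.3399)  len=1.2051

Chained into 1 loop(s):
  loop 1: 8 segments, perimeter = 10.2600
Total perimeter = 10.260


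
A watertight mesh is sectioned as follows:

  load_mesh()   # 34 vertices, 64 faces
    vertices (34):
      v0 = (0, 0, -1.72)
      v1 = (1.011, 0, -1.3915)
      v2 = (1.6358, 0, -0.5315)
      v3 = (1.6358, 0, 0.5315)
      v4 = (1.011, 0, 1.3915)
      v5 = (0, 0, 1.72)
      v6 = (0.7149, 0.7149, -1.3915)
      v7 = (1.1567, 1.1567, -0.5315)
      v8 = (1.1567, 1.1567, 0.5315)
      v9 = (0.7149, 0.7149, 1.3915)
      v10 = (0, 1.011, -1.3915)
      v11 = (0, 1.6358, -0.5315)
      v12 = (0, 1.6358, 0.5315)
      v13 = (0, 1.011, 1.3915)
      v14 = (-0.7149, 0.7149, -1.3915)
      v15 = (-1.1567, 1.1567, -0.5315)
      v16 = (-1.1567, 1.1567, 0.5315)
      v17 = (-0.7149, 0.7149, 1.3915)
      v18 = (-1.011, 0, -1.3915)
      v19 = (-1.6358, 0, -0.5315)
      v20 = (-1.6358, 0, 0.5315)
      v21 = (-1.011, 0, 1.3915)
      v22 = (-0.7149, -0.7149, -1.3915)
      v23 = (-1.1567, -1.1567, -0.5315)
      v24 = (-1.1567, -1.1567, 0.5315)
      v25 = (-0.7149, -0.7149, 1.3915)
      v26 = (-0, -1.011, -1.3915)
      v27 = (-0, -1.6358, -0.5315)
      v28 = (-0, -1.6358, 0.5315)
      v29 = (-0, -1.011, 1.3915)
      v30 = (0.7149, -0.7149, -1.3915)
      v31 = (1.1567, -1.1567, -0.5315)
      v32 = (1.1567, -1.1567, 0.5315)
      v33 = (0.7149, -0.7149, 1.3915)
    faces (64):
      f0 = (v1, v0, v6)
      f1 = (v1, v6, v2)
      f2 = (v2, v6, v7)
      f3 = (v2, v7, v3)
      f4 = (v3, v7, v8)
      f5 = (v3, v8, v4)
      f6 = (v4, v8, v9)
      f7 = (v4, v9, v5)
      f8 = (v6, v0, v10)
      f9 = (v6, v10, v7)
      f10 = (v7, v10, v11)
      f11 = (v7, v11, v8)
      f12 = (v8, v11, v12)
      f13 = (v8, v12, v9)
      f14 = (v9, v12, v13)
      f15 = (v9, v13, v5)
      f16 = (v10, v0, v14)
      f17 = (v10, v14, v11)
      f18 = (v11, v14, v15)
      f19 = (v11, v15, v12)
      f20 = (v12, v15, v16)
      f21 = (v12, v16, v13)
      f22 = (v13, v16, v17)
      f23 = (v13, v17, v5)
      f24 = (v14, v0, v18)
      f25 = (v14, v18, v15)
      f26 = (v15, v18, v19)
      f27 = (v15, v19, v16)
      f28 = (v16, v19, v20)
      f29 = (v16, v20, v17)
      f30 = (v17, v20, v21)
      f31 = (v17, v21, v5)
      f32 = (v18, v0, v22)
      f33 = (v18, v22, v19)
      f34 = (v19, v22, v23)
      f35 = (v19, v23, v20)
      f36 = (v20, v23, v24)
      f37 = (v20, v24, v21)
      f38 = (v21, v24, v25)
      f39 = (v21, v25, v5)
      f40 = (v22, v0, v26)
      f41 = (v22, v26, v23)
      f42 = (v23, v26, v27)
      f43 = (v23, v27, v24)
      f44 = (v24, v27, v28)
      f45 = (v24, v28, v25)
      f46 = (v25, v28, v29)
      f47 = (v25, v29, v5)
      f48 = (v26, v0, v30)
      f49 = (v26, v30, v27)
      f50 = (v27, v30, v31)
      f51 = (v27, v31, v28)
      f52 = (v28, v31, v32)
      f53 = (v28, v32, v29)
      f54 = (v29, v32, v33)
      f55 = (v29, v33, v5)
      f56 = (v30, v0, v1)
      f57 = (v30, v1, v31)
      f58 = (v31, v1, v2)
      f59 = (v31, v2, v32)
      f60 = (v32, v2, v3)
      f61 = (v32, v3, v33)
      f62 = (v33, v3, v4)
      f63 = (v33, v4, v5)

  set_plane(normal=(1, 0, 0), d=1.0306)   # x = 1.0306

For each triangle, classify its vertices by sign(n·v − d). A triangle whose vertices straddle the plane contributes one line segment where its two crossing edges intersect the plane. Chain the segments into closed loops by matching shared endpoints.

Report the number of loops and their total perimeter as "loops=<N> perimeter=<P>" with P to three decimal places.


Straddling triangles (18 of 64):
  (v1,v6,v2) [--+] → (1.0306, 0.46982, -1.09668)–(1.0306, 0, -1.36452)  len=0.5408
  (v2,v6,v7) [+-+] → (1.0306, 0.46982, -1.09668)–(1.0306, 1.0306, -0.776964)  len=0.6455
  (v3,v8,v4) [++-] → (1.0306, 0.155603, 1.27581)–(1.0306, 0, 1.36452)  len=0.1791
  (v4,v8,v9) [-+-] → (1.0306, 0.155603, 1.27581)–(1.0306, 1.0306, 0.776964)  len=1.0072
  (v6,v10,v7) [--+] → (1.0306, 1.14082, -0.625255)–(1.0306, 1.0306, -0.776964)  len=0.1875
  (v7,v10,v11) [+--] → (1.0306, 1.14082, -0.625255)–(1.0306, 1.20893, -0.5315)  len=0.1159
  (v7,v11,v8) [+-+] → (1.0306, 1.20893, -0.5315)–(1.0306, 1.20893, 0.415615)  len=0.9471
  (v8,v11,v12) [+--] → (1.0306, 1.20893, 0.415615)–(1.0306, 1.20893, 0.5315)  len=0.1159
  (v8,v12,v9) [+--] → (1.0306, 1.20893, 0.5315)–(1.0306, 1.0306, 0.776964)  len=0.3034
  (v27,v30,v31) [--+] → (1.0306, -1.0306, -0.776964)–(1.0306, -1.20893, -0.5315)  len=0.3034
  (v27,v31,v28) [-+-] → (1.0306, -1.20893, -0.5315)–(1.0306, -1.20893, -0.415615)  len=0.1159
  (v28,v31,v32) [-++] → (1.0306, -1.20893, -0.415615)–(1.0306, -1.20893, 0.5315)  len=0.9471
  (v28,v32,v29) [-+-] → (1.0306, -1.20893, 0.5315)–(1.0306, -1.14082, 0.625255)  len=0.1159
  (v29,v32,v33) [-+-] → (1.0306, -1.14082, 0.625255)–(1.0306, -1.0306, 0.776964)  len=0.1875
  (v30,v1,v31) [--+] → (1.0306, -0.155603, -1.27581)–(1.0306, -1.0306, -0.776964)  len=1.0072
  (v31,v1,v2) [+-+] → (1.0306, -0.155603, -1.27581)–(1.0306, 0, -1.36452)  len=0.1791
  (v32,v3,v33) [++-] → (1.0306, -0.46982, 1.09668)–(1.0306, -1.0306, 0.776964)  len=0.6455
  (v33,v3,v4) [-+-] → (1.0306, -0.46982, 1.09668)–(1.0306, 0, 1.36452)  len=0.5408

Chained into 1 loop(s):
  loop 1: 18 segments, perimeter = 8.0849
Total perimeter = 8.085

loops=1 perimeter=8.085


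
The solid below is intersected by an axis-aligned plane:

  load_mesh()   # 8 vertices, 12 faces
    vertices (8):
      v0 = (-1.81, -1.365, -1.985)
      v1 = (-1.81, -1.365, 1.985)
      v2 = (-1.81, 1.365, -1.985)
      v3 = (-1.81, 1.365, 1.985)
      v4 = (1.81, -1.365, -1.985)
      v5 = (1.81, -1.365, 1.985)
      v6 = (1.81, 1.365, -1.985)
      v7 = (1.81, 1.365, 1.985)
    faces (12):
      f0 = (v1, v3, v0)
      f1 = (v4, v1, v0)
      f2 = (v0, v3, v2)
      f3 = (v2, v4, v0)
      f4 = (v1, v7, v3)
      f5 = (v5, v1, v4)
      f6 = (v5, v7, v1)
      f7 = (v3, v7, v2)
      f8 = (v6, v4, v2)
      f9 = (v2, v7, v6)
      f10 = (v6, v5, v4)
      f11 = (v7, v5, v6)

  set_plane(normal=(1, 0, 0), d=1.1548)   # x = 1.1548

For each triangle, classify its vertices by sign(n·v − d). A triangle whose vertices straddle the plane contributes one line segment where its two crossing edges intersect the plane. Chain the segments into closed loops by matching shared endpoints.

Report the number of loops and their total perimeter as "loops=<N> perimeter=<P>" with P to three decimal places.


Straddling triangles (8 of 12):
  (v4,v1,v0) [+--] → (1.1548, -1.365, -1.26645)–(1.1548, -1.365, -1.985)  len=0.7185
  (v2,v4,v0) [-+-] → (1.1548, -0.870885, -1.985)–(1.1548, -1.365, -1.985)  len=0.4941
  (v1,v7,v3) [-+-] → (1.1548, 0.870885, 1.985)–(1.1548, 1.365, 1.985)  len=0.4941
  (v5,v1,v4) [+-+] → (1.1548, -1.365, 1.985)–(1.1548, -1.365, -1.26645)  len=3.2515
  (v5,v7,v1) [++-] → (1.1548, 0.870885, 1.985)–(1.1548, -1.365, 1.985)  len=2.2359
  (v3,v7,v2) [-+-] → (1.1548, 1.365, 1.985)–(1.1548, 1.365, 1.26645)  len=0.7185
  (v6,v4,v2) [++-] → (1.1548, -0.870885, -1.985)–(1.1548, 1.365, -1.985)  len=2.2359
  (v2,v7,v6) [-++] → (1.1548, 1.365, 1.26645)–(1.1548, 1.365, -1.985)  len=3.2515

Chained into 1 loop(s):
  loop 1: 8 segments, perimeter = 13.4000
Total perimeter = 13.400

loops=1 perimeter=13.400


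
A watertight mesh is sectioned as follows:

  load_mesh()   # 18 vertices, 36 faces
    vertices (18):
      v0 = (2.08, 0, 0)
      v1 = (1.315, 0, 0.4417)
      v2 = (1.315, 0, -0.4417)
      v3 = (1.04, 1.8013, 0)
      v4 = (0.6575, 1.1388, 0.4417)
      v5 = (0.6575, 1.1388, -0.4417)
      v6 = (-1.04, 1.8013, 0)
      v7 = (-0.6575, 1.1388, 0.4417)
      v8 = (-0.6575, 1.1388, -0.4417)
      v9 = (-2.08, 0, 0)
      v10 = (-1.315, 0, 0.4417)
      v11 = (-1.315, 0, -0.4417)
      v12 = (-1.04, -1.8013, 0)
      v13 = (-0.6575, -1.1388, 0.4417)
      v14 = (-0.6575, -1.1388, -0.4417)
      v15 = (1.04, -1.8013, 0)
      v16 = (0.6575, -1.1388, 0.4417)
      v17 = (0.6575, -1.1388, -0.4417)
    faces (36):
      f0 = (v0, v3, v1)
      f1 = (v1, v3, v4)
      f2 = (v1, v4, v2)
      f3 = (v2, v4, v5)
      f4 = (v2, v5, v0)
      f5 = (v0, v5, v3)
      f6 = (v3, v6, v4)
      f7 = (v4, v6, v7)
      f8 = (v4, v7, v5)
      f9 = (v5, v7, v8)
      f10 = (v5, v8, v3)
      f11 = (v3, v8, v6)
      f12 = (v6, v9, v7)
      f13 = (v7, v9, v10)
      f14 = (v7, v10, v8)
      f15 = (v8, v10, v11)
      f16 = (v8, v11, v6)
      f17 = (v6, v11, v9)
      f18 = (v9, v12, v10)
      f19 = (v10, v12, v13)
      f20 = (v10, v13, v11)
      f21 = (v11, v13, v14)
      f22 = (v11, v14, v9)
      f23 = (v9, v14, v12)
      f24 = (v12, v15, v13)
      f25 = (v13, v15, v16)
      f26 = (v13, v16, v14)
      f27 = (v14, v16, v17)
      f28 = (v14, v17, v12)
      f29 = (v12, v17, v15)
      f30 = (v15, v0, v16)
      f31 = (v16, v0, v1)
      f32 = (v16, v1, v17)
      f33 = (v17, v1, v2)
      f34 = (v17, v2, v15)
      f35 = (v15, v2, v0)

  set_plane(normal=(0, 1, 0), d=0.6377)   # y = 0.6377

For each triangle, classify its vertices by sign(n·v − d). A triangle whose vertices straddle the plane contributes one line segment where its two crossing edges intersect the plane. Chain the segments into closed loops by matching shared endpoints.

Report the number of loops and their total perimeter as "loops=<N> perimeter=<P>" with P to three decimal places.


loops=2 perimeter=5.300

Straddling triangles (12 of 36):
  (v0,v3,v1) [-+-] → (1.71182, 0.6377, 0)–(1.21764, 0.6377, 0.285328)  len=0.5706
  (v1,v3,v4) [-++] → (1.21764, 0.6377, 0.285328)–(0.946816, 0.6377, 0.4417)  len=0.3127
  (v1,v4,v2) [-+-] → (0.946816, 0.6377, 0.4417)–(0.946816, 0.6377, 0.0529823)  len=0.3887
  (v2,v4,v5) [-++] → (0.946816, 0.6377, 0.0529823)–(0.946816, 0.6377, -0.4417)  len=0.4947
  (v2,v5,v0) [-+-] → (0.946816, 0.6377, -0.4417)–(1.28343, 0.6377, -0.247341)  len=0.3887
  (v0,v5,v3) [-++] → (1.28343, 0.6377, -0.247341)–(1.71182, 0.6377, 0)  len=0.4947
  (v6,v9,v7) [+-+] → (-1.71182, 0.6377, 0)–(-1.28343, 0.6377, 0.247341)  len=0.4947
  (v7,v9,v10) [+--] → (-1.28343, 0.6377, 0.247341)–(-0.946816, 0.6377, 0.4417)  len=0.3887
  (v7,v10,v8) [+-+] → (-0.946816, 0.6377, 0.4417)–(-0.946816, 0.6377, -0.0529823)  len=0.4947
  (v8,v10,v11) [+--] → (-0.946816, 0.6377, -0.0529823)–(-0.946816, 0.6377, -0.4417)  len=0.3887
  (v8,v11,v6) [+-+] → (-0.946816, 0.6377, -0.4417)–(-1.21764, 0.6377, -0.285328)  len=0.3127
  (v6,v11,v9) [+--] → (-1.21764, 0.6377, -0.285328)–(-1.71182, 0.6377, 0)  len=0.5706

Chained into 2 loop(s):
  loop 1: 6 segments, perimeter = 2.6501
  loop 2: 6 segments, perimeter = 2.6501
Total perimeter = 5.300


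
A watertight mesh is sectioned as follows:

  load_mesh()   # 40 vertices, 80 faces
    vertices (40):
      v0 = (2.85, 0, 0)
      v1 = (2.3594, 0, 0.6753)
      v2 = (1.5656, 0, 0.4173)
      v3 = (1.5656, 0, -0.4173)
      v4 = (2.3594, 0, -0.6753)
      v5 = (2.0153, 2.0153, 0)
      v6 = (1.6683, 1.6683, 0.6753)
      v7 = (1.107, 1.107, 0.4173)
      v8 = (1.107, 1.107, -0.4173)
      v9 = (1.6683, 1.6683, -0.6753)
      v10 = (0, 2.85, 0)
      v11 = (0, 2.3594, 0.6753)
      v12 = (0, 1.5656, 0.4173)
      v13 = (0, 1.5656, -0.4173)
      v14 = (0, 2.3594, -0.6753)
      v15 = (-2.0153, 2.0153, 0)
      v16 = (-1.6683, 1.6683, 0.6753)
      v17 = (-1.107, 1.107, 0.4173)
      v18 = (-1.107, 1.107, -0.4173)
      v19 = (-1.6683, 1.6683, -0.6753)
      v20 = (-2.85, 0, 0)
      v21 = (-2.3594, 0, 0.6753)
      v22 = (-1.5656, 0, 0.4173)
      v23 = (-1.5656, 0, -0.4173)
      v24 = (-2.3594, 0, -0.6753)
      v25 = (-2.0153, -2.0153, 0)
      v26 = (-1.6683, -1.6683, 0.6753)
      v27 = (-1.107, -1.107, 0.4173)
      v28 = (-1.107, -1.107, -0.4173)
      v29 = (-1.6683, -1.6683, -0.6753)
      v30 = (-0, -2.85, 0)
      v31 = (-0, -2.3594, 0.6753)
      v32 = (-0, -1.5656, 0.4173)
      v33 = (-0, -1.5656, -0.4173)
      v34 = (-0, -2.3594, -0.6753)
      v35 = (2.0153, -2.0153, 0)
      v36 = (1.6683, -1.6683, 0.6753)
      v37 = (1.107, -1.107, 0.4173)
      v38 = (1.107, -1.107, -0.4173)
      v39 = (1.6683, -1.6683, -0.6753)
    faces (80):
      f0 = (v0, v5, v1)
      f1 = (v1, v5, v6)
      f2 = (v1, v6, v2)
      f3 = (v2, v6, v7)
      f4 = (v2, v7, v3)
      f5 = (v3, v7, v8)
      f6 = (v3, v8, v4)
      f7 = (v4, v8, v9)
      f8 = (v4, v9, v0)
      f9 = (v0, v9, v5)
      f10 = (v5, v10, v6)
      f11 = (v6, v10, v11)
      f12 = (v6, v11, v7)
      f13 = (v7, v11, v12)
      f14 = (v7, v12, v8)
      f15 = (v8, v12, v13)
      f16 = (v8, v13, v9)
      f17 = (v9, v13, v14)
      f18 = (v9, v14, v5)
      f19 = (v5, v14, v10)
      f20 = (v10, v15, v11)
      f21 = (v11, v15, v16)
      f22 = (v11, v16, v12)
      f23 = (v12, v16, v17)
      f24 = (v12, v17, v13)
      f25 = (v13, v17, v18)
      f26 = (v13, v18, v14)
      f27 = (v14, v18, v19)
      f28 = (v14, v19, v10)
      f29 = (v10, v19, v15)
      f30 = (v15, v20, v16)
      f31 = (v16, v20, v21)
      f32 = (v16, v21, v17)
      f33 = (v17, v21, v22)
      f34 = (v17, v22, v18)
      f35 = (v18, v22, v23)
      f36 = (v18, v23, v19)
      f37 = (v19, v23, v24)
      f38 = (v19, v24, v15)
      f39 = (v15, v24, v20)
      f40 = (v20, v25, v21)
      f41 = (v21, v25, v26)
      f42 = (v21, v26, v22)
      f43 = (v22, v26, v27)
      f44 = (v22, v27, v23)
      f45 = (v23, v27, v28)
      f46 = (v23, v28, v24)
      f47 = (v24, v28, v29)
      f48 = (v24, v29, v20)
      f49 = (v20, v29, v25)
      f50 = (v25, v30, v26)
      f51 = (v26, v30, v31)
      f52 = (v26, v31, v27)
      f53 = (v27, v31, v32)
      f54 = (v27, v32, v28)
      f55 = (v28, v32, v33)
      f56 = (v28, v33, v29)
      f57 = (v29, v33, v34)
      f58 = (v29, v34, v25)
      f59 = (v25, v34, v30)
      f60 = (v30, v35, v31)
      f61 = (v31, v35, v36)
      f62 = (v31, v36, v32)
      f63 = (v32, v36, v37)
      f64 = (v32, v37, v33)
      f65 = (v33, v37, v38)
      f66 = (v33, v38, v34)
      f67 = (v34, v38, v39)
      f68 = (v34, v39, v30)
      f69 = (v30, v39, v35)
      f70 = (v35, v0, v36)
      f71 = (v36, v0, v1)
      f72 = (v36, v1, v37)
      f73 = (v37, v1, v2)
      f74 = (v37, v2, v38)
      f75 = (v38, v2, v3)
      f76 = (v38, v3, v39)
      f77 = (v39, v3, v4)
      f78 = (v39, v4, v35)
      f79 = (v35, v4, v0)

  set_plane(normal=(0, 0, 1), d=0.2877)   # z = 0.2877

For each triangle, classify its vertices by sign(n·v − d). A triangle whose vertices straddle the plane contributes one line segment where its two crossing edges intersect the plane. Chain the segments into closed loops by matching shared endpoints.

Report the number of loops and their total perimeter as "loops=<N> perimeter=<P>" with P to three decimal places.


Straddling triangles (32 of 80):
  (v0,v5,v1) [--+] → (2.1619, 1.15672, 0.2877)–(2.64099, 0, 0.2877)  len=1.2520
  (v1,v5,v6) [+-+] → (2.1619, 1.15672, 0.2877)–(1.86747, 1.86747, 0.2877)  len=0.7693
  (v2,v7,v3) [++-] → (1.17821, 0.935101, 0.2877)–(1.5656, 0, 0.2877)  len=1.0122
  (v3,v7,v8) [-+-] → (1.17821, 0.935101, 0.2877)–(1.107, 1.107, 0.2877)  len=0.1861
  (v5,v10,v6) [--+] → (0.710751, 2.34656, 0.2877)–(1.86747, 1.86747, 0.2877)  len=1.2520
  (v6,v10,v11) [+-+] → (0.710751, 2.34656, 0.2877)–(0, 2.64099, 0.2877)  len=0.7693
  (v7,v12,v8) [++-] → (0.171899, 1.49439, 0.2877)–(1.107, 1.107, 0.2877)  len=1.0122
  (v8,v12,v13) [-+-] → (0.171899, 1.49439, 0.2877)–(0, 1.5656, 0.2877)  len=0.1861
  (v10,v15,v11) [--+] → (-1.15672, 2.1619, 0.2877)–(0, 2.64099, 0.2877)  len=1.2520
  (v11,v15,v16) [+-+] → (-1.15672, 2.1619, 0.2877)–(-1.86747, 1.86747, 0.2877)  len=0.7693
  (v12,v17,v13) [++-] → (-0.935101, 1.17821, 0.2877)–(0, 1.5656, 0.2877)  len=1.0122
  (v13,v17,v18) [-+-] → (-0.935101, 1.17821, 0.2877)–(-1.107, 1.107, 0.2877)  len=0.1861
  (v15,v20,v16) [--+] → (-2.34656, 0.710751, 0.2877)–(-1.86747, 1.86747, 0.2877)  len=1.2520
  (v16,v20,v21) [+-+] → (-2.34656, 0.710751, 0.2877)–(-2.64099, 0, 0.2877)  len=0.7693
  (v17,v22,v18) [++-] → (-1.49439, 0.171899, 0.2877)–(-1.107, 1.107, 0.2877)  len=1.0122
  (v18,v22,v23) [-+-] → (-1.49439, 0.171899, 0.2877)–(-1.5656, 0, 0.2877)  len=0.1861
  (v20,v25,v21) [--+] → (-2.1619, -1.15672, 0.2877)–(-2.64099, 0, 0.2877)  len=1.2520
  (v21,v25,v26) [+-+] → (-2.1619, -1.15672, 0.2877)–(-1.86747, -1.86747, 0.2877)  len=0.7693
  (v22,v27,v23) [++-] → (-1.17821, -0.935101, 0.2877)–(-1.5656, 0, 0.2877)  len=1.0122
  (v23,v27,v28) [-+-] → (-1.17821, -0.935101, 0.2877)–(-1.107, -1.107, 0.2877)  len=0.1861
  (v25,v30,v26) [--+] → (-0.710751, -2.34656, 0.2877)–(-1.86747, -1.86747, 0.2877)  len=1.2520
  (v26,v30,v31) [+-+] → (-0.710751, -2.34656, 0.2877)–(0, -2.64099, 0.2877)  len=0.7693
  (v27,v32,v28) [++-] → (-0.171899, -1.49439, 0.2877)–(-1.107, -1.107, 0.2877)  len=1.0122
  (v28,v32,v33) [-+-] → (-0.171899, -1.49439, 0.2877)–(0, -1.5656, 0.2877)  len=0.1861
  (v30,v35,v31) [--+] → (1.15672, -2.1619, 0.2877)–(0, -2.64099, 0.2877)  len=1.2520
  (v31,v35,v36) [+-+] → (1.15672, -2.1619, 0.2877)–(1.86747, -1.86747, 0.2877)  len=0.7693
  (v32,v37,v33) [++-] → (0.935101, -1.17821, 0.2877)–(0, -1.5656, 0.2877)  len=1.0122
  (v33,v37,v38) [-+-] → (0.935101, -1.17821, 0.2877)–(1.107, -1.107, 0.2877)  len=0.1861
  (v35,v0,v36) [--+] → (2.34656, -0.710751, 0.2877)–(1.86747, -1.86747, 0.2877)  len=1.2520
  (v36,v0,v1) [+-+] → (2.34656, -0.710751, 0.2877)–(2.64099, 0, 0.2877)  len=0.7693
  (v37,v2,v38) [++-] → (1.49439, -0.171899, 0.2877)–(1.107, -1.107, 0.2877)  len=1.0122
  (v38,v2,v3) [-+-] → (1.49439, -0.171899, 0.2877)–(1.5656, 0, 0.2877)  len=0.1861

Chained into 2 loop(s):
  loop 1: 16 segments, perimeter = 16.1706
  loop 2: 16 segments, perimeter = 9.5859
Total perimeter = 25.756

loops=2 perimeter=25.756


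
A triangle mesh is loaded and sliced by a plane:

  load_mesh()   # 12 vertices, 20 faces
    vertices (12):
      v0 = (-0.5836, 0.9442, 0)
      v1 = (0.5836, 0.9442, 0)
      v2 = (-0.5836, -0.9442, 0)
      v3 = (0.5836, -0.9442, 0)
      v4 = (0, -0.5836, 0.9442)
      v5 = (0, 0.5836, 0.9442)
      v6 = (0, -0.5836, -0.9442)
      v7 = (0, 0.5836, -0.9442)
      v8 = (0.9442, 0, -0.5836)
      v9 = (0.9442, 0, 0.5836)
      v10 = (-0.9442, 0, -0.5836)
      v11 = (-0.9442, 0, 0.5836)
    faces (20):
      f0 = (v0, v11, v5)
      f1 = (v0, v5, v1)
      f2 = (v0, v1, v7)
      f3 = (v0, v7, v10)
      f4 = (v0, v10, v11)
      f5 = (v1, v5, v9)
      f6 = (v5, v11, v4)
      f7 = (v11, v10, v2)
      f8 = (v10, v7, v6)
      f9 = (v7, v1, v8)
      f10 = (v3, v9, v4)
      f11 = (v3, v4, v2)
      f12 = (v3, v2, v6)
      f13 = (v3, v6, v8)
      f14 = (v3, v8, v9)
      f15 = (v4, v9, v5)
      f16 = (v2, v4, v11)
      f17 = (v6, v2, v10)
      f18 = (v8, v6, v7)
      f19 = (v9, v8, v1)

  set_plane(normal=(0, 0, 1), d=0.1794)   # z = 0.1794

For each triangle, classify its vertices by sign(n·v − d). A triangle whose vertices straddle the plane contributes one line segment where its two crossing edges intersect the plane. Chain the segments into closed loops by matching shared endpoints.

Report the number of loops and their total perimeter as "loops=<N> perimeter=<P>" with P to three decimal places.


loops=1 perimeter=5.945

Straddling triangles (10 of 20):
  (v0,v11,v5) [-++] → (-0.694449, 0.653951, 0.1794)–(-0.472715, 0.875685, 0.1794)  len=0.3136
  (v0,v5,v1) [-+-] → (-0.472715, 0.875685, 0.1794)–(0.472715, 0.875685, 0.1794)  len=0.9454
  (v0,v10,v11) [--+] → (-0.9442, 0, 0.1794)–(-0.694449, 0.653951, 0.1794)  len=0.7000
  (v1,v5,v9) [-++] → (0.472715, 0.875685, 0.1794)–(0.694449, 0.653951, 0.1794)  len=0.3136
  (v11,v10,v2) [+--] → (-0.9442, 0, 0.1794)–(-0.694449, -0.653951, 0.1794)  len=0.7000
  (v3,v9,v4) [-++] → (0.694449, -0.653951, 0.1794)–(0.472715, -0.875685, 0.1794)  len=0.3136
  (v3,v4,v2) [-+-] → (0.472715, -0.875685, 0.1794)–(-0.472715, -0.875685, 0.1794)  len=0.9454
  (v3,v8,v9) [--+] → (0.9442, 0, 0.1794)–(0.694449, -0.653951, 0.1794)  len=0.7000
  (v2,v4,v11) [-++] → (-0.472715, -0.875685, 0.1794)–(-0.694449, -0.653951, 0.1794)  len=0.3136
  (v9,v8,v1) [+--] → (0.9442, 0, 0.1794)–(0.694449, 0.653951, 0.1794)  len=0.7000

Chained into 1 loop(s):
  loop 1: 10 segments, perimeter = 5.9453
Total perimeter = 5.945


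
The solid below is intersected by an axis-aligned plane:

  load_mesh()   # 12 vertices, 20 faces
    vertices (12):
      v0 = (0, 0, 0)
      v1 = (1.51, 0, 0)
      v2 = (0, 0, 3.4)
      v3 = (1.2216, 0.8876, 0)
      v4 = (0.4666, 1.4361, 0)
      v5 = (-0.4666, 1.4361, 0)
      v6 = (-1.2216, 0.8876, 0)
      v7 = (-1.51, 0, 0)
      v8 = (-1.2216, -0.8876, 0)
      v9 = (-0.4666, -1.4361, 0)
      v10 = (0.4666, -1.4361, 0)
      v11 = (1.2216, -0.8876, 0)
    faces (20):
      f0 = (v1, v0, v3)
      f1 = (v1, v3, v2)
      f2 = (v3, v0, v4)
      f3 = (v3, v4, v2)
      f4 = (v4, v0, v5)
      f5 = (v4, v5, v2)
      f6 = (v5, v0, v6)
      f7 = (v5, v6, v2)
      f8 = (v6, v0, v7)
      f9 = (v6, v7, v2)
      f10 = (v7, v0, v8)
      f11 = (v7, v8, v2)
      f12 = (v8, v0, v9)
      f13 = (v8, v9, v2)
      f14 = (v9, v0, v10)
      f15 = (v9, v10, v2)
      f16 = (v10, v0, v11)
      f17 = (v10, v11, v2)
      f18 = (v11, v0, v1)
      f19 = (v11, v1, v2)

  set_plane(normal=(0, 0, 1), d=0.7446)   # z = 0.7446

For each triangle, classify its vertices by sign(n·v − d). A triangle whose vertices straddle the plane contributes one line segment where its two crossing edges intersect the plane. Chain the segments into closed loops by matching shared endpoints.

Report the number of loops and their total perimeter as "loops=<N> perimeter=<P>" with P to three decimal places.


Straddling triangles (10 of 20):
  (v1,v3,v2) [--+] → (0.95407, 0.693216, 0.7446)–(1.17931, 0, 0.7446)  len=0.7289
  (v3,v4,v2) [--+] → (0.364415, 1.12159, 0.7446)–(0.95407, 0.693216, 0.7446)  len=0.7288
  (v4,v5,v2) [--+] → (-0.364415, 1.12159, 0.7446)–(0.364415, 1.12159, 0.7446)  len=0.7288
  (v5,v6,v2) [--+] → (-0.95407, 0.693216, 0.7446)–(-0.364415, 1.12159, 0.7446)  len=0.7288
  (v6,v7,v2) [--+] → (-1.17931, 0, 0.7446)–(-0.95407, 0.693216, 0.7446)  len=0.7289
  (v7,v8,v2) [--+] → (-0.95407, -0.693216, 0.7446)–(-1.17931, 0, 0.7446)  len=0.7289
  (v8,v9,v2) [--+] → (-0.364415, -1.12159, 0.7446)–(-0.95407, -0.693216, 0.7446)  len=0.7288
  (v9,v10,v2) [--+] → (0.364415, -1.12159, 0.7446)–(-0.364415, -1.12159, 0.7446)  len=0.7288
  (v10,v11,v2) [--+] → (0.95407, -0.693216, 0.7446)–(0.364415, -1.12159, 0.7446)  len=0.7288
  (v11,v1,v2) [--+] → (1.17931, 0, 0.7446)–(0.95407, -0.693216, 0.7446)  len=0.7289

Chained into 1 loop(s):
  loop 1: 10 segments, perimeter = 7.2886
Total perimeter = 7.289

loops=1 perimeter=7.289


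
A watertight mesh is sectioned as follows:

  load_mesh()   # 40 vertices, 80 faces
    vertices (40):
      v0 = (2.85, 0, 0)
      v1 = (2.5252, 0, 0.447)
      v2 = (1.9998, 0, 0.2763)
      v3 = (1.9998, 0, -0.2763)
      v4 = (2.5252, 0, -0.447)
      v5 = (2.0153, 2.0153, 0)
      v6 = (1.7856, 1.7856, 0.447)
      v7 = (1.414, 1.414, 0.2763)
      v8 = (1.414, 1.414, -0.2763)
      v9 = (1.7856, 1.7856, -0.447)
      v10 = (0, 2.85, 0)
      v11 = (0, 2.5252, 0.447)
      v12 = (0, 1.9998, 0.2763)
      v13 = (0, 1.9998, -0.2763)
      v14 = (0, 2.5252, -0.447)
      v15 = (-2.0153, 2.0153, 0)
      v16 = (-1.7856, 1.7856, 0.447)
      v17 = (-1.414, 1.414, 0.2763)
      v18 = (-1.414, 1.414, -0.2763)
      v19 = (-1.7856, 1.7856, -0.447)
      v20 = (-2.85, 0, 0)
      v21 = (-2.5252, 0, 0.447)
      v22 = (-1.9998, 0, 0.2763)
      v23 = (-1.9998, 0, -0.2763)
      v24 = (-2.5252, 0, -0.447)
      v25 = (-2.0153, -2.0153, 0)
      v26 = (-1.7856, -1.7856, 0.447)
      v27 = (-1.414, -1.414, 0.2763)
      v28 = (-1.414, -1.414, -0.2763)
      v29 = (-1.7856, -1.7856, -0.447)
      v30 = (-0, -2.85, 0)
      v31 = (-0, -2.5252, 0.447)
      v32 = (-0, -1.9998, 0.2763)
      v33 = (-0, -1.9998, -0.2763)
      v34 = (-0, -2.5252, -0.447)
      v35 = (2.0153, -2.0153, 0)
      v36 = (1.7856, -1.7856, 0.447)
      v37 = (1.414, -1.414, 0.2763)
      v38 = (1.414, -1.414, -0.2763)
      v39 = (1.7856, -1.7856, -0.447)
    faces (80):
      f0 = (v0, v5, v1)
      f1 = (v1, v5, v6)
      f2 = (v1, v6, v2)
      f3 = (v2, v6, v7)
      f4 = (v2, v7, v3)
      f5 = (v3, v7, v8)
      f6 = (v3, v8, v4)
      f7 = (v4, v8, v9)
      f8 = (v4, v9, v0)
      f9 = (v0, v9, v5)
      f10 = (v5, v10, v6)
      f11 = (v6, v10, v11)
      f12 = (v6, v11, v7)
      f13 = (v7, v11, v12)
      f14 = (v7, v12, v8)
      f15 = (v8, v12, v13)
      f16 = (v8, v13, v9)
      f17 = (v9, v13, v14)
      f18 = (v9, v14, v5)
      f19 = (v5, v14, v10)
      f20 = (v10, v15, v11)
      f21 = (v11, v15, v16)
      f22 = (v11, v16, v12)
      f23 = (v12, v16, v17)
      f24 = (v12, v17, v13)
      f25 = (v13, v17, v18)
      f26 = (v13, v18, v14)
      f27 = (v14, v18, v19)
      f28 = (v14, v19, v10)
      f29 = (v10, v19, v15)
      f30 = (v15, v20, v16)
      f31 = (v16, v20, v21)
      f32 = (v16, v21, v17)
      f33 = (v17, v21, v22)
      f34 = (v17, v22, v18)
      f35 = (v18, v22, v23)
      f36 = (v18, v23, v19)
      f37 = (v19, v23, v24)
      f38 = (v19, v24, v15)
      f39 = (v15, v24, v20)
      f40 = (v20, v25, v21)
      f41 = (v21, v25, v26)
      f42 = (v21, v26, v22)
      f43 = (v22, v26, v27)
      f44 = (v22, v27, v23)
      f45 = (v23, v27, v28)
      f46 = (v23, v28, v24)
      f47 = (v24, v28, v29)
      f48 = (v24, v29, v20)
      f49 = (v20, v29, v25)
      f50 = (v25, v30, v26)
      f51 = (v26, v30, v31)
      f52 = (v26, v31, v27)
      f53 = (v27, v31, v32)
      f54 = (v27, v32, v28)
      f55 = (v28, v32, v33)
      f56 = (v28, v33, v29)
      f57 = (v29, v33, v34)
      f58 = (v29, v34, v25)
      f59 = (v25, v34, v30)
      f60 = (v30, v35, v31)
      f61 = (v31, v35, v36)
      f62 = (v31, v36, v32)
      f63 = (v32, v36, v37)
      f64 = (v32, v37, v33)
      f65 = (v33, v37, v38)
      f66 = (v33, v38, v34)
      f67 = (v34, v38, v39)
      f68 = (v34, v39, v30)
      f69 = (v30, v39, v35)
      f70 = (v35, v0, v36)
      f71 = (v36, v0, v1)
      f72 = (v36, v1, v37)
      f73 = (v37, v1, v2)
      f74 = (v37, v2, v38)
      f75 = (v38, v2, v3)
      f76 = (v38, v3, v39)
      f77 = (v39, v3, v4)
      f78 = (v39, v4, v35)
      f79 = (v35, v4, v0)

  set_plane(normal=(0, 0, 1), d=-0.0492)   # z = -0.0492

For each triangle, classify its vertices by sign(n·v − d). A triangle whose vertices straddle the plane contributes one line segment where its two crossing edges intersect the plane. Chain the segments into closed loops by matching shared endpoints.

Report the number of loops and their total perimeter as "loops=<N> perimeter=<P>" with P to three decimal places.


Straddling triangles (32 of 80):
  (v2,v7,v3) [++-] → (1.75906, 0.581106, -0.0492)–(1.9998, 0, -0.0492)  len=0.6290
  (v3,v7,v8) [-+-] → (1.75906, 0.581106, -0.0492)–(1.414, 1.414, -0.0492)  len=0.9015
  (v4,v9,v0) [--+] → (2.73284, 0.196536, -0.0492)–(2.81425, 0, -0.0492)  len=0.2127
  (v0,v9,v5) [+-+] → (2.73284, 0.196536, -0.0492)–(1.99002, 1.99002, -0.0492)  len=1.9412
  (v7,v12,v8) [++-] → (0.832894, 1.65474, -0.0492)–(1.414, 1.414, -0.0492)  len=0.6290
  (v8,v12,v13) [-+-] → (0.832894, 1.65474, -0.0492)–(0, 1.9998, -0.0492)  len=0.9015
  (v9,v14,v5) [--+] → (1.79348, 2.07142, -0.0492)–(1.99002, 1.99002, -0.0492)  len=0.2127
  (v5,v14,v10) [+-+] → (1.79348, 2.07142, -0.0492)–(0, 2.81425, -0.0492)  len=1.9412
  (v12,v17,v13) [++-] → (-0.581106, 1.75906, -0.0492)–(0, 1.9998, -0.0492)  len=0.6290
  (v13,v17,v18) [-+-] → (-0.581106, 1.75906, -0.0492)–(-1.414, 1.414, -0.0492)  len=0.9015
  (v14,v19,v10) [--+] → (-0.196536, 2.73284, -0.0492)–(0, 2.81425, -0.0492)  len=0.2127
  (v10,v19,v15) [+-+] → (-0.196536, 2.73284, -0.0492)–(-1.99002, 1.99002, -0.0492)  len=1.9412
  (v17,v22,v18) [++-] → (-1.65474, 0.832894, -0.0492)–(-1.414, 1.414, -0.0492)  len=0.6290
  (v18,v22,v23) [-+-] → (-1.65474, 0.832894, -0.0492)–(-1.9998, 0, -0.0492)  len=0.9015
  (v19,v24,v15) [--+] → (-2.07142, 1.79348, -0.0492)–(-1.99002, 1.99002, -0.0492)  len=0.2127
  (v15,v24,v20) [+-+] → (-2.07142, 1.79348, -0.0492)–(-2.81425, 0, -0.0492)  len=1.9412
  (v22,v27,v23) [++-] → (-1.75906, -0.581106, -0.0492)–(-1.9998, 0, -0.0492)  len=0.6290
  (v23,v27,v28) [-+-] → (-1.75906, -0.581106, -0.0492)–(-1.414, -1.414, -0.0492)  len=0.9015
  (v24,v29,v20) [--+] → (-2.73284, -0.196536, -0.0492)–(-2.81425, 0, -0.0492)  len=0.2127
  (v20,v29,v25) [+-+] → (-2.73284, -0.196536, -0.0492)–(-1.99002, -1.99002, -0.0492)  len=1.9412
  (v27,v32,v28) [++-] → (-0.832894, -1.65474, -0.0492)–(-1.414, -1.414, -0.0492)  len=0.6290
  (v28,v32,v33) [-+-] → (-0.832894, -1.65474, -0.0492)–(0, -1.9998, -0.0492)  len=0.9015
  (v29,v34,v25) [--+] → (-1.79348, -2.07142, -0.0492)–(-1.99002, -1.99002, -0.0492)  len=0.2127
  (v25,v34,v30) [+-+] → (-1.79348, -2.07142, -0.0492)–(0, -2.81425, -0.0492)  len=1.9412
  (v32,v37,v33) [++-] → (0.581106, -1.75906, -0.0492)–(0, -1.9998, -0.0492)  len=0.6290
  (v33,v37,v38) [-+-] → (0.581106, -1.75906, -0.0492)–(1.414, -1.414, -0.0492)  len=0.9015
  (v34,v39,v30) [--+] → (0.196536, -2.73284, -0.0492)–(0, -2.81425, -0.0492)  len=0.2127
  (v30,v39,v35) [+-+] → (0.196536, -2.73284, -0.0492)–(1.99002, -1.99002, -0.0492)  len=1.9412
  (v37,v2,v38) [++-] → (1.65474, -0.832894, -0.0492)–(1.414, -1.414, -0.0492)  len=0.6290
  (v38,v2,v3) [-+-] → (1.65474, -0.832894, -0.0492)–(1.9998, 0, -0.0492)  len=0.9015
  (v39,v4,v35) [--+] → (2.07142, -1.79348, -0.0492)–(1.99002, -1.99002, -0.0492)  len=0.2127
  (v35,v4,v0) [+-+] → (2.07142, -1.79348, -0.0492)–(2.81425, 0, -0.0492)  len=1.9412

Chained into 2 loop(s):
  loop 1: 16 segments, perimeter = 12.2443
  loop 2: 16 segments, perimeter = 17.2317
Total perimeter = 29.476

loops=2 perimeter=29.476


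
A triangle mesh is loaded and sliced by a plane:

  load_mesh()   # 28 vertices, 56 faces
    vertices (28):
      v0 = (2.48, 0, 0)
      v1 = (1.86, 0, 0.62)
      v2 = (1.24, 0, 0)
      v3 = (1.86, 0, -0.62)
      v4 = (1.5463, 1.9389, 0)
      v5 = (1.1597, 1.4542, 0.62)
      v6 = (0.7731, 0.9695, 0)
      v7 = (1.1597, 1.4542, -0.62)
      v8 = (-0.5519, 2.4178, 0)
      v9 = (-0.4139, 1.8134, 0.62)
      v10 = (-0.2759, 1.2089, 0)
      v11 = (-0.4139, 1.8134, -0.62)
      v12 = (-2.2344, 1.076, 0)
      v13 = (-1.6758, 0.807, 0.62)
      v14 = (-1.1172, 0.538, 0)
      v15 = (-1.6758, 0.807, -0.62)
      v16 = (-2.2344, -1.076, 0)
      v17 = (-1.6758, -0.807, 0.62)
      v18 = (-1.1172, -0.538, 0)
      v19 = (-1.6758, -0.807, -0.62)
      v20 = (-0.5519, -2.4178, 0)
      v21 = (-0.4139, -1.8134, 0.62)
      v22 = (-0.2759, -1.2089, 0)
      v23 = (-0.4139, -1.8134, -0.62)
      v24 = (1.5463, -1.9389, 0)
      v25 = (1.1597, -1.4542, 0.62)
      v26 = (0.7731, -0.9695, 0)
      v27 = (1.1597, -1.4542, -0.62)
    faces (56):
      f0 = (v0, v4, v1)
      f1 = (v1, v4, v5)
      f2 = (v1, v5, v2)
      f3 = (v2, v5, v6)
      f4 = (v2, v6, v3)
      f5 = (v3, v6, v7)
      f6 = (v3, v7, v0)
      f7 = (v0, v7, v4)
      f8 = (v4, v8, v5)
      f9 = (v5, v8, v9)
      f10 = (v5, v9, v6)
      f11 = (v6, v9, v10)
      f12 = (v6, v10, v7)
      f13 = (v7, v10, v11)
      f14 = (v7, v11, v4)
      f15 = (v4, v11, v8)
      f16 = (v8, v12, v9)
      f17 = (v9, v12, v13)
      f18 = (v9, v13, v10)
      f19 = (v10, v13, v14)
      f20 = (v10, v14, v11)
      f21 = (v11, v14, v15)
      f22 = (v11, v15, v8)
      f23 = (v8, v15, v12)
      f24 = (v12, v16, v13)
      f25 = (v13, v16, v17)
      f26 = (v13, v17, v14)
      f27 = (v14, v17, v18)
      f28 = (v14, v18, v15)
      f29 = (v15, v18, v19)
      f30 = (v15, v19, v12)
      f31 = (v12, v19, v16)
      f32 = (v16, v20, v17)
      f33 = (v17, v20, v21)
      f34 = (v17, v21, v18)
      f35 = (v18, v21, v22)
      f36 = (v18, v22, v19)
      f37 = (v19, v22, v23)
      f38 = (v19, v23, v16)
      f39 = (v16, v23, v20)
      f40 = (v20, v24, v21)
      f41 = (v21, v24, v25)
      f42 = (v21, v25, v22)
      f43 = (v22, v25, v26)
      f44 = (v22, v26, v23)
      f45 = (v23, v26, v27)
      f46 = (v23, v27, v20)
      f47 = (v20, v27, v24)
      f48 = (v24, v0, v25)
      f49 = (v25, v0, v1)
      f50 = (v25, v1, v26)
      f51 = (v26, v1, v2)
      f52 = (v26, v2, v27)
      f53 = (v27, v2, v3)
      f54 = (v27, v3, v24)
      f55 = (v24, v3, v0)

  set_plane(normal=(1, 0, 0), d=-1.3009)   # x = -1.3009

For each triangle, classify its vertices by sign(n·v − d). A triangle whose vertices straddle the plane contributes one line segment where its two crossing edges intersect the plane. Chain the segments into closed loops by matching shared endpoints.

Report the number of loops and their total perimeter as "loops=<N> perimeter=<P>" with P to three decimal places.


Straddling triangles (18 of 56):
  (v8,v12,v9) [+-+] → (-1.3009, 1.82047, 0)–(-1.3009, 1.45412, 0.317918)  len=0.4851
  (v9,v12,v13) [+--] → (-1.3009, 1.45412, 0.317918)–(-1.3009, 1.10599, 0.62)  len=0.4609
  (v9,v13,v10) [+-+] → (-1.3009, 1.10599, 0.62)–(-1.3009, 0.914631, 0.453961)  len=0.2534
  (v10,v13,v14) [+-+] → (-1.3009, 0.914631, 0.453961)–(-1.3009, 0.626463, 0.203892)  len=0.3815
  (v11,v14,v15) [++-] → (-1.3009, 0.626463, -0.203892)–(-1.3009, 1.10599, -0.62)  len=0.6349
  (v11,v15,v8) [+-+] → (-1.3009, 1.10599, -0.62)–(-1.3009, 1.34432, -0.413186)  len=0.3155
  (v8,v15,v12) [+--] → (-1.3009, 1.34432, -0.413186)–(-1.3009, 1.82047, 0)  len=0.6304
  (v13,v17,v14) [--+] → (-1.3009, 0.0956862, 0.203892)–(-1.3009, 0.626463, 0.203892)  len=0.5308
  (v14,v17,v18) [+-+] → (-1.3009, 0.0956862, 0.203892)–(-1.3009, -0.626463, 0.203892)  len=0.7221
  (v14,v18,v15) [++-] → (-1.3009, -0.0956862, -0.203892)–(-1.3009, 0.626463, -0.203892)  len=0.7221
  (v15,v18,v19) [-+-] → (-1.3009, -0.0956862, -0.203892)–(-1.3009, -0.626463, -0.203892)  len=0.5308
  (v16,v20,v17) [-+-] → (-1.3009, -1.82047, 0)–(-1.3009, -1.34432, 0.413186)  len=0.6304
  (v17,v20,v21) [-++] → (-1.3009, -1.34432, 0.413186)–(-1.3009, -1.10599, 0.62)  len=0.3155
  (v17,v21,v18) [-++] → (-1.3009, -1.10599, 0.62)–(-1.3009, -0.626463, 0.203892)  len=0.6349
  (v18,v22,v19) [++-] → (-1.3009, -0.914631, -0.453961)–(-1.3009, -0.626463, -0.203892)  len=0.3815
  (v19,v22,v23) [-++] → (-1.3009, -0.914631, -0.453961)–(-1.3009, -1.10599, -0.62)  len=0.2534
  (v19,v23,v16) [-+-] → (-1.3009, -1.10599, -0.62)–(-1.3009, -1.45412, -0.317918)  len=0.4609
  (v16,v23,v20) [-++] → (-1.3009, -1.45412, -0.317918)–(-1.3009, -1.82047, 0)  len=0.4851

Chained into 1 loop(s):
  loop 1: 18 segments, perimeter = 8.8294
Total perimeter = 8.829

loops=1 perimeter=8.829


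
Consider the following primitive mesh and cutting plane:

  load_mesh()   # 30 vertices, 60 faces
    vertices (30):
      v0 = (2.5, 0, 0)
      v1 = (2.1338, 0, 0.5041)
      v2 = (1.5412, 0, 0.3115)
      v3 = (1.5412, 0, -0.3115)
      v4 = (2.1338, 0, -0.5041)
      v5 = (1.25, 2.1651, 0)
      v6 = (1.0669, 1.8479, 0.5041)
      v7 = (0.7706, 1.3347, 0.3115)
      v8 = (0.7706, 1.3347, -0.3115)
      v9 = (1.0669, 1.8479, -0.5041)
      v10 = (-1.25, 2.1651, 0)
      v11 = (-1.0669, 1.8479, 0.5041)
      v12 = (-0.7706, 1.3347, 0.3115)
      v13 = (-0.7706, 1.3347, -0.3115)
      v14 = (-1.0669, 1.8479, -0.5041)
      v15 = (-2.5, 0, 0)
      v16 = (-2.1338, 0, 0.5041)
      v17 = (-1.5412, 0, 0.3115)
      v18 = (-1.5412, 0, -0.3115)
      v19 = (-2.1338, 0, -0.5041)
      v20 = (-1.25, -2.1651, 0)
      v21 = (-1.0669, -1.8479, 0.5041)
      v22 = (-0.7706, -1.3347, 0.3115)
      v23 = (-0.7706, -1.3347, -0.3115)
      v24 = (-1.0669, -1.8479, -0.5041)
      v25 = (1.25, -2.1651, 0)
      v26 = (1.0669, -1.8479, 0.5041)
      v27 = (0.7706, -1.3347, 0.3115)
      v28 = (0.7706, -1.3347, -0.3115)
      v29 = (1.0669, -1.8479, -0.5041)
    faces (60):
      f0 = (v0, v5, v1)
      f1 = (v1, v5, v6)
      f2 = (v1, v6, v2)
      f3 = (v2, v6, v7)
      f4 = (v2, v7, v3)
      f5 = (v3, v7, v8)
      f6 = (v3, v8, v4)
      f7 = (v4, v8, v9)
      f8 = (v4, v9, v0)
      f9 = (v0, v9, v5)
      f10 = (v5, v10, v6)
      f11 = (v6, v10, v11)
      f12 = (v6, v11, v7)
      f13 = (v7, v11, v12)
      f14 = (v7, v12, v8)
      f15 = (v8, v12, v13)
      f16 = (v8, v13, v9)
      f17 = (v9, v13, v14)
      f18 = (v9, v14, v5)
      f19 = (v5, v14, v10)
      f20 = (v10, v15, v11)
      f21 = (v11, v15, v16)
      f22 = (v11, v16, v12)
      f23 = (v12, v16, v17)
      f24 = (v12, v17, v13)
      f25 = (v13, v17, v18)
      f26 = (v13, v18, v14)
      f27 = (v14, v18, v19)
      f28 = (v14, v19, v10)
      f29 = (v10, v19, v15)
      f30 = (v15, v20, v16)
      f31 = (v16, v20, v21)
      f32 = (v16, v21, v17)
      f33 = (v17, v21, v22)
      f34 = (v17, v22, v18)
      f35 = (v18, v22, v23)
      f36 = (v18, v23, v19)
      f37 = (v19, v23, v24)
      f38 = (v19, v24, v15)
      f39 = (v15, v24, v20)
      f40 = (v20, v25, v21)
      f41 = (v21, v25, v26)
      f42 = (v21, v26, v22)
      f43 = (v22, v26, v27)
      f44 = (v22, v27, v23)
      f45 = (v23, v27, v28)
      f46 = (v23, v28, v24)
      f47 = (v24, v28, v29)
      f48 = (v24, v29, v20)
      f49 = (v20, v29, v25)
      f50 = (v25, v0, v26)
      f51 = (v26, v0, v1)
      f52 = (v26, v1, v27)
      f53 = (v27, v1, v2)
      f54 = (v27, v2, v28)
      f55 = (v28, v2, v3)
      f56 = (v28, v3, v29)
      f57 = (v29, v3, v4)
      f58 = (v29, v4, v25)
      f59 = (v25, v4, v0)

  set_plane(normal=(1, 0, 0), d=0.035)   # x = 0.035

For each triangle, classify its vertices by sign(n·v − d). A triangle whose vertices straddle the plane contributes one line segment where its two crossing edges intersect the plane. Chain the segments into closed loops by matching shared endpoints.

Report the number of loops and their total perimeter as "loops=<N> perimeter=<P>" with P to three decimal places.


loops=2 perimeter=5.821

Straddling triangles (20 of 60):
  (v5,v10,v6) [+-+] → (0.035, 2.1651, 0)–(0.035, 1.98917, 0.279584)  len=0.3303
  (v6,v10,v11) [+--] → (0.035, 1.98917, 0.279584)–(0.035, 1.8479, 0.5041)  len=0.2653
  (v6,v11,v7) [+-+] → (0.035, 1.8479, 0.5041)–(0.035, 1.54015, 0.388603)  len=0.3287
  (v7,v11,v12) [+--] → (0.035, 1.54015, 0.388603)–(0.035, 1.3347, 0.3115)  len=0.2194
  (v7,v12,v8) [+-+] → (0.035, 1.3347, 0.3115)–(0.035, 1.3347, -0.0141481)  len=0.3256
  (v8,v12,v13) [+--] → (0.035, 1.3347, -0.0141481)–(0.035, 1.3347, -0.3115)  len=0.2974
  (v8,v13,v9) [+-+] → (0.035, 1.3347, -0.3115)–(0.035, 1.5597, -0.39594)  len=0.2403
  (v9,v13,v14) [+--] → (0.035, 1.5597, -0.39594)–(0.035, 1.8479, -0.5041)  len=0.3078
  (v9,v14,v5) [+-+] → (0.035, 1.8479, -0.5041)–(0.035, 1.99876, -0.264354)  len=0.2833
  (v5,v14,v10) [+--] → (0.035, 1.99876, -0.264354)–(0.035, 2.1651, 0)  len=0.3123
  (v20,v25,v21) [-+-] → (0.035, -2.1651, 0)–(0.035, -1.99876, 0.264354)  len=0.3123
  (v21,v25,v26) [-++] → (0.035, -1.99876, 0.264354)–(0.035, -1.8479, 0.5041)  len=0.2833
  (v21,v26,v22) [-+-] → (0.035, -1.8479, 0.5041)–(0.035, -1.5597, 0.39594)  len=0.3078
  (v22,v26,v27) [-++] → (0.035, -1.5597, 0.39594)–(0.035, -1.3347, 0.3115)  len=0.2403
  (v22,v27,v23) [-+-] → (0.035, -1.3347, 0.3115)–(0.035, -1.3347, 0.0141481)  len=0.2974
  (v23,v27,v28) [-++] → (0.035, -1.3347, 0.0141481)–(0.035, -1.3347, -0.3115)  len=0.3256
  (v23,v28,v24) [-+-] → (0.035, -1.3347, -0.3115)–(0.035, -1.54015, -0.388603)  len=0.2194
  (v24,v28,v29) [-++] → (0.035, -1.54015, -0.388603)–(0.035, -1.8479, -0.5041)  len=0.3287
  (v24,v29,v20) [-+-] → (0.035, -1.8479, -0.5041)–(0.035, -1.98917, -0.279584)  len=0.2653
  (v20,v29,v25) [-++] → (0.035, -1.98917, -0.279584)–(0.035, -2.1651, 0)  len=0.3303

Chained into 2 loop(s):
  loop 1: 10 segments, perimeter = 2.9105
  loop 2: 10 segments, perimeter = 2.9105
Total perimeter = 5.821
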